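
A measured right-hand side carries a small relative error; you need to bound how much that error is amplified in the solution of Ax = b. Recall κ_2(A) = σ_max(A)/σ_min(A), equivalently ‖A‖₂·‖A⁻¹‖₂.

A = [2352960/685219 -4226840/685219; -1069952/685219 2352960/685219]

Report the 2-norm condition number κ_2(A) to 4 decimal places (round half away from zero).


M = AᵀA = [23118401536/1624654249 -43125050880/1624654249; -43125050880/1624654249 80977844800/1624654249]. tr(M)=360194624/5621641, det(M)=26214400/5621641
λ_max, λ_min = (360194624/5621641 ± √129150695375179776/31602847532881)/2 = 64, 409600/5621641
κ = σ_max/σ_min = 8/(640/2371) = 29.6375

29.6375


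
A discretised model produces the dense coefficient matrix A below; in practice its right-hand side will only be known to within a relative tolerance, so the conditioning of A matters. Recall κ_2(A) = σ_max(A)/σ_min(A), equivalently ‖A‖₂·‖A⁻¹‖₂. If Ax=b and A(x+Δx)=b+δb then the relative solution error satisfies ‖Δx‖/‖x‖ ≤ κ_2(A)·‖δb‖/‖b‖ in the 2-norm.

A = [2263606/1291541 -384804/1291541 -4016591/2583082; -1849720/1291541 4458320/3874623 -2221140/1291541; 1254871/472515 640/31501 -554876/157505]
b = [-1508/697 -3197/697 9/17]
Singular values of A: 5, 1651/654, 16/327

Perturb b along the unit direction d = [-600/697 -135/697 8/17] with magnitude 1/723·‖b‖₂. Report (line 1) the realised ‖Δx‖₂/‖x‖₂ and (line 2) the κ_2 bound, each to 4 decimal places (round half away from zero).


σ_max = 5, σ_min = 16/327
condition number: 5 ÷ (16/327) = 102.1875
κ_2(A)·‖δb‖/‖b‖ = 0.1413
solve Ax = b  →  x = [24.0808 53.3536 18.3106]
2-norm of b is 5.0990; of x, 61.3333
δb = ε·‖b‖·d = [-0.0061 -0.0014 0.0033]; solving A·Δx = δb gives ‖Δx‖ = 0.1441
relative error = 0.0024
tightness: 0.0024 against a bound of 0.1413 (unrounded ratio ≈ 0.0166)

0.0024
0.1413


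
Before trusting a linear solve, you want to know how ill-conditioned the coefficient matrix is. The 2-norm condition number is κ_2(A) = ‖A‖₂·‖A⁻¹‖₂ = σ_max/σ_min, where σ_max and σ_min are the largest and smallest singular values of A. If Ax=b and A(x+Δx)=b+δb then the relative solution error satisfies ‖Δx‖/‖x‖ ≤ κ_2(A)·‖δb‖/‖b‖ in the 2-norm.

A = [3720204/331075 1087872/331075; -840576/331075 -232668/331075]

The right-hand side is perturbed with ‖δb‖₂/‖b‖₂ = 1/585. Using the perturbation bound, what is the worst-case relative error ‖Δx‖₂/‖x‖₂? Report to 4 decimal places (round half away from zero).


0.5521

form AᵀA = [8653471632/65205625 2523902976/65205625; 2523902976/65205625 736228368/65205625] with trace 15023520/104329 and determinant 20736/104329
char-poly roots: 144 and 144/104329
σ_max=√144=12, σ_min=√(144/104329)=(12/323) → κ = 323.0000
worst-case relative error ≤ 323.0000 × 1/585 = 0.5521


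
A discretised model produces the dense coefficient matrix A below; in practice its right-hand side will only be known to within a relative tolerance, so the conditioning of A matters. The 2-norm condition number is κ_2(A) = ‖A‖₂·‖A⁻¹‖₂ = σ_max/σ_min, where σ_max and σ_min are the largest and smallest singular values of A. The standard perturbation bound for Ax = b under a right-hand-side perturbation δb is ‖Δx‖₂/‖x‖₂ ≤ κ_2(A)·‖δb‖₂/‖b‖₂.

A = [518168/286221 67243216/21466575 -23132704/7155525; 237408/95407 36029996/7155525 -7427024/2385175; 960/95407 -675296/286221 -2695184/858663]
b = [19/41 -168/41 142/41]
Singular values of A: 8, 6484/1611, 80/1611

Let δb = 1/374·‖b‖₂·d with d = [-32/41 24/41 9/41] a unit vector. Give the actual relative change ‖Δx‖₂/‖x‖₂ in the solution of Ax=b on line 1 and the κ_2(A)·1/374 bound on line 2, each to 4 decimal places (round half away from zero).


σ_max = 8, σ_min = 80/1611
κ_2(A) = 8 / (80/1611) = 161.1000
worst-case relative error ≤ 161.1000 × 1/374 = 0.4307
solve Ax = b  →  x = [-37.3212 11.5191 -9.8816]
‖b‖ = 5.3852, ‖x‖ = 40.2890
re-solving with b+δb shifts x by Δx of norm 0.2900
relative error = 0.0072
tightness: 0.0072 against a bound of 0.4307 (unrounded ratio ≈ 0.0167)

0.0072
0.4307


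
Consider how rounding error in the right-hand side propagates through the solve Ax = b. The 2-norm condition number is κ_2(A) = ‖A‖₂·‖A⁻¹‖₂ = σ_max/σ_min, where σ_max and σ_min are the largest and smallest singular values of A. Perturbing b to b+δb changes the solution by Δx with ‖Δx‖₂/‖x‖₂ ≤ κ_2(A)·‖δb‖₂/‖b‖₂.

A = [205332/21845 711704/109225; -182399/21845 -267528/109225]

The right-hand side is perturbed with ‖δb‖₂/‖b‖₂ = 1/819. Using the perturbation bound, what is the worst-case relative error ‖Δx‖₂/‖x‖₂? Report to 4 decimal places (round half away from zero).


0.0078

form AᵀA = [3017225017/19088161 7797297816/95440805; 7797297816/95440805 23123752576/477204025] with trace 341018609/1651225 and determinant 1626347584/1651225
char-poly roots: 5041/25 and 322624/66049
κ_2(A) = √(λ_max/λ_min) = √((5041/25) / (322624/66049)) = 6.4250
worst-case relative error ≤ 6.4250 × 1/819 = 0.0078


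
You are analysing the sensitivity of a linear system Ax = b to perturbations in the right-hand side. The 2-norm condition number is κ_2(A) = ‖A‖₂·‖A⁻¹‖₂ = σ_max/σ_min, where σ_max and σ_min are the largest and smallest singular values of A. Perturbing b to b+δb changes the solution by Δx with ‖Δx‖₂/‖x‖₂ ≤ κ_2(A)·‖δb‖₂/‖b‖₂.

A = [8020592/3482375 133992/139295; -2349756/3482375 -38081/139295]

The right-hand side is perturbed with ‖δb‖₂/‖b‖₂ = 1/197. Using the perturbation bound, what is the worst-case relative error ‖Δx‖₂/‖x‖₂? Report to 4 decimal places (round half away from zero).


1.7677

AᵀA = [111761998864/19403097025 9313409772/3880619405; 9313409772/3880619405 776160745/776123881]; tr = 776130281/114811225, det = 43264/114811225
solving λ² − 776130281/114811225·λ + 43264/114811225 = 0 gives λ = 169/25, 256/4592449
κ = σ_max/σ_min = (13/5)/(16/2143) = 348.2375
worst-case relative error ≤ 348.2375 × 1/197 = 1.7677


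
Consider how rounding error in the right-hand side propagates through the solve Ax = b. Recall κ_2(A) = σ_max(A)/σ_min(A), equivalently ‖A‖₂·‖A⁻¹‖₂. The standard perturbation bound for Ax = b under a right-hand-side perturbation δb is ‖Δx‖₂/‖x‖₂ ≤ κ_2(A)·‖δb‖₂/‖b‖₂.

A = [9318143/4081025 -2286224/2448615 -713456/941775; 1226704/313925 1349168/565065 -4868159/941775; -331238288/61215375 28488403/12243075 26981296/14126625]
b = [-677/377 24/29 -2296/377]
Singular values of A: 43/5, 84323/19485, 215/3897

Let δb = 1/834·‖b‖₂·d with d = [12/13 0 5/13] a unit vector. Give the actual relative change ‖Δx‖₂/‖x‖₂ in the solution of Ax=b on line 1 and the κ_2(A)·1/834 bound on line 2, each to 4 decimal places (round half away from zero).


0.0019
0.1869

σ_max = 43/5, σ_min = 215/3897
condition number: (43/5) ÷ (215/3897) = 155.8800
perturbation bound = 155.8800·1/834 = 0.1869
solve Ax = b  →  x = [-34.1795 -44.0560 -46.3478]
‖b‖ = 6.4031, ‖x‖ = 72.5071
re-solving with b+δb shifts x by Δx of norm 0.1392
realised ‖Δx‖/‖x‖ = 0.0019
so the bound overstates the realised error by a factor of ≈ 97.3839 (computed from the unrounded values)


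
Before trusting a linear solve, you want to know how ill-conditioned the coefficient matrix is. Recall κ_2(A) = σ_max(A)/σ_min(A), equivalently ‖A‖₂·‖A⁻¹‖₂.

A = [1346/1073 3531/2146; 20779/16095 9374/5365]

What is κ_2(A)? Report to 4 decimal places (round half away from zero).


form AᵀA = [998101/308025 443531/102675; 443531/102675 788569/136900] with trace 443581/49284 and determinant 25/5476
char-poly roots: 9 and 25/49284
κ_2(A) = √(λ_max/λ_min) = √(9 / (25/49284)) = 133.2000

133.2000


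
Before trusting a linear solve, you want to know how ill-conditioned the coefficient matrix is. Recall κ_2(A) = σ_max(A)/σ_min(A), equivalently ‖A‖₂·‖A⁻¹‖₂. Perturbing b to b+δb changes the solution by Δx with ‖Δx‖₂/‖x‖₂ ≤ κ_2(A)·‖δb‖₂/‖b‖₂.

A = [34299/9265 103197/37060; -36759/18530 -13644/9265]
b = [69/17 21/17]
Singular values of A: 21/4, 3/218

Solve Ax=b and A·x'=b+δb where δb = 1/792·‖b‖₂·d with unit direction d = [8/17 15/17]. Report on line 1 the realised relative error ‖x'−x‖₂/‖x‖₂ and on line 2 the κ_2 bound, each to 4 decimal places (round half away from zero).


σ_max = 21/4, σ_min = 3/218
κ_2(A) = (21/4) / (3/218) = 381.5000
perturbation bound = 381.5000·1/792 = 0.4817
solve Ax = b  →  x = [-130.3429 174.7429]
2-norm of b is 4.2426; of x, 218.0007
Δx = A⁻¹·δb where δb = 1/792·4.2426·d; ‖Δx‖ = 0.3893
realised ‖Δx‖/‖x‖ = 0.0018
so the bound overstates the realised error by a factor of ≈ 269.7622 (computed from the unrounded values)

0.0018
0.4817


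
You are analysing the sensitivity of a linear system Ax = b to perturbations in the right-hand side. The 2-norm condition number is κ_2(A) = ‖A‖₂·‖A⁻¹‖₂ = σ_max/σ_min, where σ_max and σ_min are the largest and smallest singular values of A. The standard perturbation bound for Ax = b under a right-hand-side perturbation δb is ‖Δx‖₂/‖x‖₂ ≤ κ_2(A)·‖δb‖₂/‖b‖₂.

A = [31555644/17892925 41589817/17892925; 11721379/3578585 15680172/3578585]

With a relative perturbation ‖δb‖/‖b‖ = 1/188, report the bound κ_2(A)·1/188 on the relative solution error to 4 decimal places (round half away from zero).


1.7915

M = AᵀA = [15330542594449/1107808875625 20440222938432/1107808875625; 20440222938432/1107808875625 27254005975201/1107808875625]. tr(M)=1703381942786/44312355025, det(M)=23088025/1772494201
eigenvalues of AᵀA: λ = (tr ± √(tr²−4·det))/2 = 961/25, 600625/1772494201
σ_max=√(961/25)=(31/5), σ_min=√(600625/1772494201)=(775/42101) → κ = 336.8080
κ_2(A)·‖δb‖/‖b‖ = 1.7915


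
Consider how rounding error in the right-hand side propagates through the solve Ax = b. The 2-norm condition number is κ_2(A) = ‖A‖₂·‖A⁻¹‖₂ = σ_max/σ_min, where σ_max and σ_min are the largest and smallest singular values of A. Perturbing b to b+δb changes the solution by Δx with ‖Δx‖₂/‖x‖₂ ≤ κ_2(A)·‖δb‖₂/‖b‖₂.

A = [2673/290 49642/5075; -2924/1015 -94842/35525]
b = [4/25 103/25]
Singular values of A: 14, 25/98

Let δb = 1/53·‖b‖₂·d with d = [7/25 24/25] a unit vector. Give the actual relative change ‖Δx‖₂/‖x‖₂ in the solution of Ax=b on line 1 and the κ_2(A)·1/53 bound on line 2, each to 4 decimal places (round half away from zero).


0.0194
1.0355

from the listed singular values, σ₁ = 14, σ_n = 25/98
condition number: 14 ÷ (25/98) = 54.8800
bound on ‖Δx‖/‖x‖: κ·ε = 54.8800·1/53 = 1.0355
solve Ax = b  →  x = [-11.4037 10.7621]
‖b‖₂ = 4.1231 and ‖x‖₂ = 15.6802
δb = ε·‖b‖·d = [0.0218 0.0747]; solving A·Δx = δb gives ‖Δx‖ = 0.3050
realised ‖Δx‖/‖x‖ = 0.0194
so the bound overstates the realised error by a factor of ≈ 53.2420 (computed from the unrounded values)


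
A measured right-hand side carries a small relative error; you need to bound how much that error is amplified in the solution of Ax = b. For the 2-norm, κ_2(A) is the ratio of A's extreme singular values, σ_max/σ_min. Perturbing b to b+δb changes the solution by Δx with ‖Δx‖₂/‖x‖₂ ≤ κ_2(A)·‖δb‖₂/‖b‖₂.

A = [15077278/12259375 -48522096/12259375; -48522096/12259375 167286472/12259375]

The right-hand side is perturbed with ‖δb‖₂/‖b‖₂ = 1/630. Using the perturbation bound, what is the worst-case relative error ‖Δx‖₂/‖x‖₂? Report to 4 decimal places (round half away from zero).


AᵀA = [4130748979396/240467640625 -14157874215072/240467640625; -14157874215072/240467640625 48542652023104/240467640625]; tr = 84277441604/384748225, det = 479785216/384748225
char-poly roots: 5476/25 and 87616/15389929
κ_2(A) = √(λ_max/λ_min) = √((5476/25) / (87616/15389929)) = 196.1500
bound on ‖Δx‖/‖x‖: κ·ε = 196.1500·1/630 = 0.3113

0.3113


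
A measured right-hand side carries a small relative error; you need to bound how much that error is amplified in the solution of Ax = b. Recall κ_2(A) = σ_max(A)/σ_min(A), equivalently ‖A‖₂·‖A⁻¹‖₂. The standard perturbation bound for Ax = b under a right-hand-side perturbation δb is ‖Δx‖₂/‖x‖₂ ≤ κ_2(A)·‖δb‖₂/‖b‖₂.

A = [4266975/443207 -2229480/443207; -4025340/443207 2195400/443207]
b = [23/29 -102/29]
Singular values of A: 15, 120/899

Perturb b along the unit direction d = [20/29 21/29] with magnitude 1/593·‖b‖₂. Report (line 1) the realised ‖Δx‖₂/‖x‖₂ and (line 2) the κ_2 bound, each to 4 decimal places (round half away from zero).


0.0030
0.1895

σ_max = 15, σ_min = 120/899
κ = σ_max/σ_min = 15/(120/899) = 112.3750
bound on ‖Δx‖/‖x‖: κ·ε = 112.3750·1/593 = 0.1895
solve Ax = b  →  x = [-6.8745 -13.3147]
‖b‖ = 3.6056, ‖x‖ = 14.9847
re-solving with b+δb shifts x by Δx of norm 0.0456
relative error = 0.0030
realised/bound (from unrounded values) ≈ 0.0160


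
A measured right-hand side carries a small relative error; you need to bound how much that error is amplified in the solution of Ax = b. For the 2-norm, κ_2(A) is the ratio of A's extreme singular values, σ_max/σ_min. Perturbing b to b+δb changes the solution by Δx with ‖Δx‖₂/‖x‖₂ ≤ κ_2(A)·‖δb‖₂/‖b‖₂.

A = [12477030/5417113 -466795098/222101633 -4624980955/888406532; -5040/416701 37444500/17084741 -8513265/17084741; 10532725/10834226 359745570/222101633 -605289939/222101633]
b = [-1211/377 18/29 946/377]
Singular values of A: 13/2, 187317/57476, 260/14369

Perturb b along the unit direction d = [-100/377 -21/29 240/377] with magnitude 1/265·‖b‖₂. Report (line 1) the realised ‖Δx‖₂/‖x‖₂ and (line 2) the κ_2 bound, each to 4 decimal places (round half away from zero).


0.0078
1.3556

largest singular value 13/2, smallest 260/14369
κ_2(A) = (13/2) / (260/14369) = 359.2250
perturbation bound = 359.2250·1/265 = 1.3556
solve Ax = b  →  x = [101.9101 10.2923 41.5500]
‖b‖₂ = 4.1231 and ‖x‖₂ = 110.5350
with δb = [-0.0041 -0.0113 0.0099], A·Δx = δb → ‖Δx‖ = 0.8599
relative error = 0.0078
realised/bound (from unrounded values) ≈ 0.0057


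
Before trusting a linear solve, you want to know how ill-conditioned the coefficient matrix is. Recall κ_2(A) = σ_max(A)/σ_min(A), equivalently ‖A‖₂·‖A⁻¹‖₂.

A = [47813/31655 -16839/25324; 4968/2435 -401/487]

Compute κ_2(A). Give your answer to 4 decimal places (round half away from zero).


form AᵀA = [258287041/40081561 -430365735/160326244; -430365735/160326244 718357825/641304976] with trace 28703849/3794704 and determinant 3025/237169
solving λ² − 28703849/3794704·λ + 3025/237169 = 0 gives λ = 121/16, 400/237169
so κ_2 = √((121/16) / (400/237169)) = 66.9625

66.9625


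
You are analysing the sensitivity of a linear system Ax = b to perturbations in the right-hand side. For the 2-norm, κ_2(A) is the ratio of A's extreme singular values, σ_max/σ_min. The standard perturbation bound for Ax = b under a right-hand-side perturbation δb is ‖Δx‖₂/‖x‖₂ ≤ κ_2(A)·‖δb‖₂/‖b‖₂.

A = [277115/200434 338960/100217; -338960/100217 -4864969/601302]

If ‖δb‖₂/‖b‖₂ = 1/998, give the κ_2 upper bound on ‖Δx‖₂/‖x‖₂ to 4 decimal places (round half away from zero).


AᵀA = [3173776625/237714724 5712492880/178286043; 5712492880/178286043 164521320169/2139432516]; tr = 571258313/6329682, det = 3258025/50637456
eigenvalues of AᵀA: λ = (tr ± √(tr²−4·det))/2 = 361/4, 9025/12659364
σ_max=√(361/4)=(19/2), σ_min=√(9025/12659364)=(95/3558) → κ = 355.8000
perturbation bound = 355.8000·1/998 = 0.3565

0.3565


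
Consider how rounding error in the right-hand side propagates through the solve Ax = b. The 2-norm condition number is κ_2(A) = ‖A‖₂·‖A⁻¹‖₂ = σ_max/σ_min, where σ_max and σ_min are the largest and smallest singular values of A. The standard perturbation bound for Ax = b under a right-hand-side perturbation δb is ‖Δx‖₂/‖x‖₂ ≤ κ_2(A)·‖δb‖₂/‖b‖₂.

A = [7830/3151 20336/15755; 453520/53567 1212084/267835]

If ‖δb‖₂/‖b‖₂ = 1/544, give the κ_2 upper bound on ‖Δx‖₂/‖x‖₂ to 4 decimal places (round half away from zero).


M = AᵀA = [223398662500/2869423489 119144412000/2869423489; 119144412000/2869423489 63546576400/2869423489]. tr(M)=992890100/9928801, det(M)=1000000/9928801
λ_max, λ_min = (992890100/9928801 ± √985791035474010000/98581089297601)/2 = 100, 10000/9928801
κ = σ_max/σ_min = 10/(100/3151) = 315.1000
κ_2(A)·‖δb‖/‖b‖ = 0.5792

0.5792


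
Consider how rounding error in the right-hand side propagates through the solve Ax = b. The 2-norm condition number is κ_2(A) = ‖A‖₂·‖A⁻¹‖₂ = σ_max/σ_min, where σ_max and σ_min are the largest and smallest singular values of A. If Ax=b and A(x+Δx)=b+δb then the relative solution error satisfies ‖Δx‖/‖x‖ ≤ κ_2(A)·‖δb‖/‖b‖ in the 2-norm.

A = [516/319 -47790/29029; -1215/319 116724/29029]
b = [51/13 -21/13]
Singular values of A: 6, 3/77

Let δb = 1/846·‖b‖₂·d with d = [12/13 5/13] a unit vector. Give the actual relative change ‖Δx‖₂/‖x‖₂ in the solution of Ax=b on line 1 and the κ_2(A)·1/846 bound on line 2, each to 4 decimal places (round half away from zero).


largest singular value 6, smallest 3/77
κ = σ_max/σ_min = 6/(3/77) = 154.0000
worst-case relative error ≤ 154.0000 × 1/846 = 0.1820
solve Ax = b  →  x = [56.1034 52.7414]
‖b‖₂ = 4.2426 and ‖x‖₂ = 77.0016
Δx = A⁻¹·δb where δb = 1/846·4.2426·d; ‖Δx‖ = 0.1287
realised ‖Δx‖/‖x‖ = 0.0017
tightness: 0.0017 against a bound of 0.1820 (unrounded ratio ≈ 0.0092)

0.0017
0.1820


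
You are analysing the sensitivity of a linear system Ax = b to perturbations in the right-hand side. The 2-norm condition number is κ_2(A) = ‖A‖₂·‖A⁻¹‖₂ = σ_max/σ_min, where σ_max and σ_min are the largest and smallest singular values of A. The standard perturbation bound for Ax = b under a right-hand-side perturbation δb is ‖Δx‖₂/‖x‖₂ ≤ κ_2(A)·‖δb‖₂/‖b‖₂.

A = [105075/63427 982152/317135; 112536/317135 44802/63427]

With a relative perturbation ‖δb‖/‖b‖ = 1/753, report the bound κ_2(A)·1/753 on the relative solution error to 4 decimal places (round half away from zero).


M = AᵀA = [171733041/59830225 64391112/11966045; 64391112/11966045 603690084/59830225]. tr(M)=107325/8281, det(M)=26244/5175625
char-poly roots: 324/25 and 81/207025
κ = σ_max/σ_min = (18/5)/(9/455) = 182.0000
bound on ‖Δx‖/‖x‖: κ·ε = 182.0000·1/753 = 0.2417

0.2417


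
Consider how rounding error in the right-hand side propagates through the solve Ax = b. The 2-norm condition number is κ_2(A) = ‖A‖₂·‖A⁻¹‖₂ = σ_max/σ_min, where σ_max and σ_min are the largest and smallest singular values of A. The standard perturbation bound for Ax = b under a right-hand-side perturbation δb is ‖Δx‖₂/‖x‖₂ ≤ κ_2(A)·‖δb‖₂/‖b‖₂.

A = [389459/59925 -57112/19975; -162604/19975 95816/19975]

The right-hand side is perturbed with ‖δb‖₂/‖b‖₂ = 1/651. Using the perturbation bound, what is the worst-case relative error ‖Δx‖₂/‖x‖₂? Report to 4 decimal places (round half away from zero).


0.0271

M = AᵀA = [15585554401/143640225 -551863816/9576015; -551863816/9576015 497699456/15960025]. tr(M)=13885709/99405, det(M)=775511104/12425625
char-poly roots: 3481/25 and 222784/497025
κ = σ_max/σ_min = (59/5)/(472/705) = 17.6250
κ_2(A)·‖δb‖/‖b‖ = 0.0271


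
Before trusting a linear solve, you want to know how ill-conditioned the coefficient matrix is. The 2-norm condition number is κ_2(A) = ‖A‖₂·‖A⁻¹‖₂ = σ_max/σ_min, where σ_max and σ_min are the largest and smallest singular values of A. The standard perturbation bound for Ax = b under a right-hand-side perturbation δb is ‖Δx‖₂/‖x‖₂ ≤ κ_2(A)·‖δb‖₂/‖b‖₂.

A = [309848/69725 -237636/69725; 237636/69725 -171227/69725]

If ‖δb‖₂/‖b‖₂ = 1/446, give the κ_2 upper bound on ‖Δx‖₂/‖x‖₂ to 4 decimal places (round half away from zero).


form AᵀA = [6099066064/194463025 -4572829548/194463025; -4572829548/194463025 3431582161/194463025] with trace 381225929/7778521 and determinant 3841600/7778521
λ_max, λ_min = (381225929/7778521 ± √145213681076818641/60505388947441)/2 = 49, 78400/7778521
κ_2(A) = √(λ_max/λ_min) = √(49 / (78400/7778521)) = 69.7250
bound on ‖Δx‖/‖x‖: κ·ε = 69.7250·1/446 = 0.1563

0.1563


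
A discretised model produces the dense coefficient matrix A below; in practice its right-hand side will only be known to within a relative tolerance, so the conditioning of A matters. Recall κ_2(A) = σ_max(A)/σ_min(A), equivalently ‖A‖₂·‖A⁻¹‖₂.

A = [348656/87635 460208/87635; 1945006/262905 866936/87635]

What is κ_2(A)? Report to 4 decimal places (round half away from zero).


386.6250

AᵀA = [3375153908/47833245 1500040528/15944415; 1500040528/15944415 666691648/5314805]; tr = 1875075748/9566649, det = 2458624/9566649
eigenvalues of AᵀA: λ = (tr ± √(tr²−4·det))/2 = 196, 12544/9566649
σ_max=√196=14, σ_min=√(12544/9566649)=(112/3093) → κ = 386.6250


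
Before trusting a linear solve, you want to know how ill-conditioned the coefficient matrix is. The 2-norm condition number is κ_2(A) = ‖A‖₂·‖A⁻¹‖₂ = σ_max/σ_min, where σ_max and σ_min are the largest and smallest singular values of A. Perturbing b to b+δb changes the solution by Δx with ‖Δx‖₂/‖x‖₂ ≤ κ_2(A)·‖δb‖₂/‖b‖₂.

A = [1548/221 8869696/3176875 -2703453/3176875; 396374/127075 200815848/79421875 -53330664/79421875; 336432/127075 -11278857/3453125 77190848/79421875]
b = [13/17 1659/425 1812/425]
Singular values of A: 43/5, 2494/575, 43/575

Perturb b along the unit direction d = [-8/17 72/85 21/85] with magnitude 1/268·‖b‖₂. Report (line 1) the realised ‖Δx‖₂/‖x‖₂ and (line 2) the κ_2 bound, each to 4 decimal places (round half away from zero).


0.0054
0.4291

σ_max = 43/5, σ_min = 43/575
κ_2(A) = (43/5) / (43/575) = 115.0000
perturbation bound = 115.0000·1/268 = 0.4291
solve Ax = b  →  x = [0.5880 14.4926 51.4900]
‖b‖ = 5.8310, ‖x‖ = 53.4940
δb = ε·‖b‖·d = [-0.0102 0.0184 0.0054]; solving A·Δx = δb gives ‖Δx‖ = 0.2909
relative error = 0.0054
so the bound overstates the realised error by a factor of ≈ 78.8976 (computed from the unrounded values)


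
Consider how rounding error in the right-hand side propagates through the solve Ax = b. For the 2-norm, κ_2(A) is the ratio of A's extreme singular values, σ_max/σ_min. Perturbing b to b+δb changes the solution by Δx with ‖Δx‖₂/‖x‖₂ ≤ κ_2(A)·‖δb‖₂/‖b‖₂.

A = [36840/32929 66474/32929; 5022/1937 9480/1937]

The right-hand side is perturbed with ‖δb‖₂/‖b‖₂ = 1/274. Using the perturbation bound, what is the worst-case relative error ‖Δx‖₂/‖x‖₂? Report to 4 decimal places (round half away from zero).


0.5438

M = AᵀA = [51159204/6416089 95904000/6416089; 95904000/6416089 179830404/6416089]. tr(M)=799272/22201, det(M)=1296/22201
eigenvalues of AᵀA: λ = (tr ± √(tr²−4·det))/2 = 36, 36/22201
so κ_2 = √(36 / (36/22201)) = 149.0000
κ_2(A)·‖δb‖/‖b‖ = 0.5438


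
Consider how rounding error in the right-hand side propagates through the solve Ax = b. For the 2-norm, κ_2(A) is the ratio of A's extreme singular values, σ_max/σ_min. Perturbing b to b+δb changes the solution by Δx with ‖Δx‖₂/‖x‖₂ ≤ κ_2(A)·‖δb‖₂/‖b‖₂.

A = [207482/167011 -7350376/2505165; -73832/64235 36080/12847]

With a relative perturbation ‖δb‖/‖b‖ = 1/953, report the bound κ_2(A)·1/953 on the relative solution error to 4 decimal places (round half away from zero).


0.1743

M = AᵀA = [2375108516/829152025 -3419318672/497491215; -3419318672/497491215 123100707136/7462368225]. tr(M)=170978324/8831205, det(M)=14992384/1103900625
char-poly roots: 484/25 and 30976/44156025
κ_2(A) = √(λ_max/λ_min) = √((484/25) / (30976/44156025)) = 166.1250
worst-case relative error ≤ 166.1250 × 1/953 = 0.1743


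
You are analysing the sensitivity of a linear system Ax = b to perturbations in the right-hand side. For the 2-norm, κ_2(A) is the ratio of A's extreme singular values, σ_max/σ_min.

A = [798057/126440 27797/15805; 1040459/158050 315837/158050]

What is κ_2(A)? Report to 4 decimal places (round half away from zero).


87.2000

M = AᵀA = [39528244081/475240000 1440928251/59405000; 1440928251/59405000 210487909/29702500]. tr(M)=68633681/760384, det(M)=3258025/3041536
solving λ² − 68633681/760384·λ + 3258025/3041536 = 0 gives λ = 361/4, 9025/760384
κ = σ_max/σ_min = (19/2)/(95/872) = 87.2000


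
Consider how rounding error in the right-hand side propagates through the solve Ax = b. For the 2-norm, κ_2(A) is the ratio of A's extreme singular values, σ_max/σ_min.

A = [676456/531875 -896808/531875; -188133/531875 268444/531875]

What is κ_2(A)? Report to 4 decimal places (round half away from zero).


M = AᵀA = [788778793/452625625 -1051446924/452625625; -1051446924/452625625 1402122832/452625625]. tr(M)=17527213/3621005, det(M)=937024/452625625
eigenvalues of AᵀA: λ = (tr ± √(tr²−4·det))/2 = 121/25, 7744/18105025
so κ_2 = √((121/25) / (7744/18105025)) = 106.3750

106.3750


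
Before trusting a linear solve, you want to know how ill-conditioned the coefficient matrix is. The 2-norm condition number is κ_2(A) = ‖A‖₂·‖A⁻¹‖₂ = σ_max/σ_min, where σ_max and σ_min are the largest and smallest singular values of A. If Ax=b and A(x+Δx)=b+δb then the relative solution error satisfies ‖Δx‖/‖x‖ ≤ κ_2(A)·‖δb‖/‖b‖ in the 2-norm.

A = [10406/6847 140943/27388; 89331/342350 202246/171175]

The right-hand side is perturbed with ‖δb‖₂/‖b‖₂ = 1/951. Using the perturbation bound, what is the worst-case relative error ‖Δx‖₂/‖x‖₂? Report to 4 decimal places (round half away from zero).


M = AᵀA = [165789481/69722500 283400271/34861250; 283400271/34861250 7775155201/278890000]. tr(M)=13501301/446224, det(M)=366025/1784896
eigenvalues of AᵀA: λ = (tr ± √(tr²−4·det))/2 = 121/4, 3025/446224
σ_max=√(121/4)=(11/2), σ_min=√(3025/446224)=(55/668) → κ = 66.8000
bound on ‖Δx‖/‖x‖: κ·ε = 66.8000·1/951 = 0.0702

0.0702


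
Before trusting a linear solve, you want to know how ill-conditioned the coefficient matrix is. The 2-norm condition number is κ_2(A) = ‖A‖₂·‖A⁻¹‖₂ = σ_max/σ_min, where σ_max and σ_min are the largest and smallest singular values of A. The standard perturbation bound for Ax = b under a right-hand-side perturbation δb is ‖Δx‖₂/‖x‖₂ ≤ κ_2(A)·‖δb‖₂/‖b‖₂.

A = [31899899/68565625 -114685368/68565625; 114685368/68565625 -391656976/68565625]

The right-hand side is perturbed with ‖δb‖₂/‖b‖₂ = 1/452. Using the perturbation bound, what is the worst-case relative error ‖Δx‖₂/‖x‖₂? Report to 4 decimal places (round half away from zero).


form AᵀA = [22672539503209/7521991890625 -77721241725288/7521991890625; -77721241725288/7521991890625 266476672772416/7521991890625] with trace 462638739641/12035187025 and determinant 236421376/12035187025
eigenvalues of AᵀA: λ = (tr ± √(tr²−4·det))/2 = 961/25, 246016/481407481
σ_max=√(961/25)=(31/5), σ_min=√(246016/481407481)=(496/21941) → κ = 274.2625
perturbation bound = 274.2625·1/452 = 0.6068

0.6068


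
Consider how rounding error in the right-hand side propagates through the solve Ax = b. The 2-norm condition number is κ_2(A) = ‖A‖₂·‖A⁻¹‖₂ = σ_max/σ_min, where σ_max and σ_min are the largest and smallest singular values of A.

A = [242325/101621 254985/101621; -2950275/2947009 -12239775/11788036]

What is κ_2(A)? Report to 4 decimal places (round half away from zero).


390.8500

AᵀA = [343720856250/51389716249 1443607727625/205558864996; 1443607727625/205558864996 6063228146025/822235459984]; tr = 13748825025/977687824, det = 1265625/977687824
λ_max, λ_min = (13748825025/977687824 ± √189025240023457250625/955873481197854976)/2 = 225/16, 5625/61105489
σ_max=√(225/16)=(15/4), σ_min=√(5625/61105489)=(75/7817) → κ = 390.8500


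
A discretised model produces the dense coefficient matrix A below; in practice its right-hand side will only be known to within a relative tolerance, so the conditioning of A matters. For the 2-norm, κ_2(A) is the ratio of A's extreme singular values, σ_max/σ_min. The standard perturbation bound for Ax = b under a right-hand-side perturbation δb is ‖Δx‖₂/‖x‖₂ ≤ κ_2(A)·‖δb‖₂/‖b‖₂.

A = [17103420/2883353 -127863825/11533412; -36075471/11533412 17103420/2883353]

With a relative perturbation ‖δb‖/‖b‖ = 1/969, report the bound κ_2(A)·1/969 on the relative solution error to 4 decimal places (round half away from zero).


M = AᵀA = [20698516328769/460275406096 -2425538610720/28767212881; -2425538610720/28767212881 72766745172225/460275406096]. tr(M)=161704604673/796324232, det(M)=6597500625/25482375424
solving λ² − 161704604673/796324232·λ + 6597500625/25482375424 = 0 gives λ = 3249/16, 2030625/1592648464
so κ_2 = √((3249/16) / (2030625/1592648464)) = 399.0800
worst-case relative error ≤ 399.0800 × 1/969 = 0.4118

0.4118


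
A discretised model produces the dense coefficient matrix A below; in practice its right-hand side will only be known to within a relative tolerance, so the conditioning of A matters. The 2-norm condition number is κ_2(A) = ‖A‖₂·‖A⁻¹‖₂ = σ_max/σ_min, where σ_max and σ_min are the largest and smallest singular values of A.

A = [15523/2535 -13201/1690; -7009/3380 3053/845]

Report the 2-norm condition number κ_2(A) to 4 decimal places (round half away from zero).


form AᵀA = [25429297/608400 -2804933/50700; -2804933/50700 1251773/16900] with trace 2819725/24336 and determinant 3418801/97344
solving λ² − 2819725/24336·λ + 3418801/97344 = 0 gives λ = 1849/16, 1849/6084
κ_2(A) = √(λ_max/λ_min) = √((1849/16) / (1849/6084)) = 19.5000

19.5000


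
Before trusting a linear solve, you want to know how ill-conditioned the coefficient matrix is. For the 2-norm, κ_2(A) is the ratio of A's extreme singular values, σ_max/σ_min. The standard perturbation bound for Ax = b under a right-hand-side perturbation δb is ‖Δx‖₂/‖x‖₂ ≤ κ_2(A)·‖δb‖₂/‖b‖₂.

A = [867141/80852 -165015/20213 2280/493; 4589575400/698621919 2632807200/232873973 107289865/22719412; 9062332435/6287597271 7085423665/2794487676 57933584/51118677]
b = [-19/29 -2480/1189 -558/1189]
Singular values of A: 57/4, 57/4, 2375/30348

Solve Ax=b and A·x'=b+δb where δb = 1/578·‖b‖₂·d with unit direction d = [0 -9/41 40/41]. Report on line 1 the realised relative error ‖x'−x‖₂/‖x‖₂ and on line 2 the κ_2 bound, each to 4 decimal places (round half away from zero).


largest singular value 57/4, smallest 2375/30348
condition number: (57/4) ÷ (2375/30348) = 182.0880
bound on ‖Δx‖/‖x‖: κ·ε = 182.0880·1/578 = 0.3150
solve Ax = b  →  x = [-0.1054 -0.0956 -0.0660]
‖b‖ = 2.2361, ‖x‖ = 0.1569
re-solving with b+δb shifts x by Δx of norm 0.0494
dividing the unrounded norms, ‖Δx‖/‖x‖ = 0.3150
realised/bound = 1 exactly: the bound is attained for this b and d

0.3150
0.3150


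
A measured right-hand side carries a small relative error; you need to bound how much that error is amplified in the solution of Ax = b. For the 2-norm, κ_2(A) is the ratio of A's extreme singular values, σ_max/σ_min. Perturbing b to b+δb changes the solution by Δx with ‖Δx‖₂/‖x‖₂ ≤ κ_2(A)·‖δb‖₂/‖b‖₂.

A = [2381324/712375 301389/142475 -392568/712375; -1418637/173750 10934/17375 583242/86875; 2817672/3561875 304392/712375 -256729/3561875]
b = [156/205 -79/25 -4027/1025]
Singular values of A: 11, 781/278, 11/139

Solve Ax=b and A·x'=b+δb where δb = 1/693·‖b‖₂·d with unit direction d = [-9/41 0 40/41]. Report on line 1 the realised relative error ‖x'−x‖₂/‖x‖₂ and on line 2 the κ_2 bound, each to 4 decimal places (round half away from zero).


0.0018
0.2006

σ_max = 11, σ_min = 11/139
κ = σ_max/σ_min = 11/(11/139) = 139.0000
perturbation bound = 139.0000·1/693 = 0.2006
solve Ax = b  →  x = [-24.1718 30.0425 -32.6836]
2-norm of b is 5.0990; of x, 50.5474
Δx = A⁻¹·δb where δb = 1/693·5.0990·d; ‖Δx‖ = 0.0930
realised ‖Δx‖/‖x‖ = 0.0018
tightness: 0.0018 against a bound of 0.2006 (unrounded ratio ≈ 0.0092)


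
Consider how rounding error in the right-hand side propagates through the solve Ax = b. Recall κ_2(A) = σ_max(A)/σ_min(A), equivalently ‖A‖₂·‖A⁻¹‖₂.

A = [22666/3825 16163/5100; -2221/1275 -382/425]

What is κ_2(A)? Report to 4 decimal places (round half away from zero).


252.0000

AᵀA = [893029/23409 317515/15606; 317515/15606 451609/41616]; tr = 63505/1296, det = 49/1296
eigenvalues of AᵀA: λ = (tr ± √(tr²−4·det))/2 = 49, 1/1296
κ = σ_max/σ_min = 7/(1/36) = 252.0000


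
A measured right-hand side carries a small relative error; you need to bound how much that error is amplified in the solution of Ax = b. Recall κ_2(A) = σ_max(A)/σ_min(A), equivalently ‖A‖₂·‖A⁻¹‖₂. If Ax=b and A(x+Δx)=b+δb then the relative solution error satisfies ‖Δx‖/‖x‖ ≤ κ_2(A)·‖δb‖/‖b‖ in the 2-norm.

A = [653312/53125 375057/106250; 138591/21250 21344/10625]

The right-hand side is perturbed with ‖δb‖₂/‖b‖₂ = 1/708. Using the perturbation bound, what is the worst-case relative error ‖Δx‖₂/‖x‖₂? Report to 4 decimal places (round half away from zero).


0.1766

form AᵀA = [7569041209/39062500 551870928/9765625; 551870928/9765625 644375041/39062500] with trace 6570733/31250 and determinant 707281/250000
char-poly roots: 841/4 and 841/62500
σ_max=√(841/4)=(29/2), σ_min=√(841/62500)=(29/250) → κ = 125.0000
perturbation bound = 125.0000·1/708 = 0.1766


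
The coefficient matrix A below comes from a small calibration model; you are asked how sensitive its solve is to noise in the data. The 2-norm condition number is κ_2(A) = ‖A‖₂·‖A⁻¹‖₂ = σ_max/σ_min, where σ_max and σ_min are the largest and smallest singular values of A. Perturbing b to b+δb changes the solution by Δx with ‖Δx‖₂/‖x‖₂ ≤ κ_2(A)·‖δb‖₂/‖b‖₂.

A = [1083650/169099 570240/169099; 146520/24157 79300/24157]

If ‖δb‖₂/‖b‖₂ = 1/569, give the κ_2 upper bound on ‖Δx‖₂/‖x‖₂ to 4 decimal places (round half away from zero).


AᵀA = [2647128100/34000561 1411740000/34000561; 1411740000/34000561 753043600/34000561]; tr = 11765300/117649, det = 40000/117649
λ_max, λ_min = (11765300/117649 ± √138403460250000/13841287201)/2 = 100, 400/117649
σ_max=√100=10, σ_min=√(400/117649)=(20/343) → κ = 171.5000
bound on ‖Δx‖/‖x‖: κ·ε = 171.5000·1/569 = 0.3014

0.3014


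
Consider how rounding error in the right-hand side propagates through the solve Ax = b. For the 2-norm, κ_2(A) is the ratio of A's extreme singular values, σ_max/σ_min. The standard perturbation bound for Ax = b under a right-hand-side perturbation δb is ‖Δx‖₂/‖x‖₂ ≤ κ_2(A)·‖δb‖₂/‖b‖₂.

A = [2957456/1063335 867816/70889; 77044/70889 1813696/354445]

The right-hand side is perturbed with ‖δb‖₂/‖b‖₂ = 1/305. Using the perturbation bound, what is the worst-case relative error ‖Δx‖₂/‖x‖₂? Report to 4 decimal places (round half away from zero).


0.6541

form AᵀA = [59657372944/6690422025 5889015424/148676045; 5889015424/148676045 130870464064/743380225] with trace 147232784/796005 and determinant 85525504/99500625
char-poly roots: 4624/25 and 18496/3980025
σ_max=√(4624/25)=(68/5), σ_min=√(18496/3980025)=(136/1995) → κ = 199.5000
worst-case relative error ≤ 199.5000 × 1/305 = 0.6541


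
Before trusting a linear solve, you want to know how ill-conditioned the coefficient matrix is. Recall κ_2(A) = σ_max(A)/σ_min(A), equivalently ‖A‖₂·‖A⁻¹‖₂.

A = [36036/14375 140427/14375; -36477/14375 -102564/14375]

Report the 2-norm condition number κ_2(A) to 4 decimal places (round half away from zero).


AᵀA = [105166593/8265625 352066176/8265625; 352066176/8265625 1209564657/8265625]; tr = 420714/2645, det = 15752961/330625
solving λ² − 420714/2645·λ + 15752961/330625 = 0 gives λ = 3969/25, 3969/13225
so κ_2 = √((3969/25) / (3969/13225)) = 23.0000

23.0000


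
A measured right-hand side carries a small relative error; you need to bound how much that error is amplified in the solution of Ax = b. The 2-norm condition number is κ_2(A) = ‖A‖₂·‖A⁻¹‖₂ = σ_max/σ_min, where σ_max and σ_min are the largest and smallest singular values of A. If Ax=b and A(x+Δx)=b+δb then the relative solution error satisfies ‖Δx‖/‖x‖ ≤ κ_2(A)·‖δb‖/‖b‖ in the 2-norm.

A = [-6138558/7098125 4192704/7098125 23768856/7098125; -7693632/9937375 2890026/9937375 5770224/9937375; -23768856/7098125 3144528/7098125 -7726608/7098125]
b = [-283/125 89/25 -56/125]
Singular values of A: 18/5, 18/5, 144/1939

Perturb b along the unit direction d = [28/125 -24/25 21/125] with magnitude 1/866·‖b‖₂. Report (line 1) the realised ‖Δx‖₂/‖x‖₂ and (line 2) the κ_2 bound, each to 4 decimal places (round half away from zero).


0.0012
0.0560

σ_max = 18/5, σ_min = 144/1939
κ_2(A) = (18/5) / (144/1939) = 48.4750
κ_2(A)·‖δb‖/‖b‖ = 0.0560
solve Ax = b  →  x = [9.5087 52.4864 -7.4787]
‖b‖₂ = 4.2426 and ‖x‖₂ = 53.8625
with δb = [0.0011 -0.0047 0.0008], A·Δx = δb → ‖Δx‖ = 0.0660
relative error = 0.0012
so the bound overstates the realised error by a factor of ≈ 45.7039 (computed from the unrounded values)


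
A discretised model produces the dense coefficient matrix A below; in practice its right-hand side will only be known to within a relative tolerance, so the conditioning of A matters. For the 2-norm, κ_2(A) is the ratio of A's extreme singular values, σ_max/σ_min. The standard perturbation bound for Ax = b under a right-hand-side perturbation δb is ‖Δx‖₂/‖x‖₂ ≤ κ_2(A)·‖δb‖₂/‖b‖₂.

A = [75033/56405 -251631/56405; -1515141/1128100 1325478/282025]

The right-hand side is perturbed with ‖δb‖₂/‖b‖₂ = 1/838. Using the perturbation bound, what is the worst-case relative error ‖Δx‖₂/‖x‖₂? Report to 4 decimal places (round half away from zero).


0.2089

AᵀA = [5407411041/1513210000 -2316497589/189151250; -2316497589/189151250 3971279349/94575625]; tr = 110316609/2421136, det = 164025/2421136
eigenvalues of AᵀA: λ = (tr ± √(tr²−4·det))/2 = 729/16, 225/151321
σ_max=√(729/16)=(27/4), σ_min=√(225/151321)=(15/389) → κ = 175.0500
bound on ‖Δx‖/‖x‖: κ·ε = 175.0500·1/838 = 0.2089


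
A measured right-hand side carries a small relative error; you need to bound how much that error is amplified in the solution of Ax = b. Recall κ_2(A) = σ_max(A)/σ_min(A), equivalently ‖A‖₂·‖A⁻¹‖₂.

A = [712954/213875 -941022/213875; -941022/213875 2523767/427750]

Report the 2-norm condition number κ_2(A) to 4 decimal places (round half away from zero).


273.7600

M = AᵀA = [55753032424/1829700625 -74334621357/1829700625; -74334621357/1829700625 396459579529/7318802500]. tr(M)=24778868369/292752100, det(M)=279841/2927521
char-poly roots: 2116/25 and 13225/11710084
so κ_2 = √((2116/25) / (13225/11710084)) = 273.7600
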